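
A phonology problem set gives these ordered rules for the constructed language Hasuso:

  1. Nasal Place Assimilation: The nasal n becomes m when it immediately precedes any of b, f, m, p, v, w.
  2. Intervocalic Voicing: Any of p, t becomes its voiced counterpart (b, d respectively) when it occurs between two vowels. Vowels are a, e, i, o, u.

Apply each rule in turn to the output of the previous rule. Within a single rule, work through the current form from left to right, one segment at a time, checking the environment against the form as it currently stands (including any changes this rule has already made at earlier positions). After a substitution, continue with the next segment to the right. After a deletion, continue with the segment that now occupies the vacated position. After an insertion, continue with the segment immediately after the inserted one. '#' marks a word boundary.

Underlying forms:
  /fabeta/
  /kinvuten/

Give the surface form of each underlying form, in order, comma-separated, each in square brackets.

/fabeta/:
  1 Nasal Place Assimilation: no change — [fabeta]
  2 Intervocalic Voicing: [fabeta] → [fabeda]
/kinvuten/:
  1 Nasal Place Assimilation: [kinvuten] → [kimvuten]
  2 Intervocalic Voicing: [kimvuten] → [kimvuden]

[fabeda], [kimvuden]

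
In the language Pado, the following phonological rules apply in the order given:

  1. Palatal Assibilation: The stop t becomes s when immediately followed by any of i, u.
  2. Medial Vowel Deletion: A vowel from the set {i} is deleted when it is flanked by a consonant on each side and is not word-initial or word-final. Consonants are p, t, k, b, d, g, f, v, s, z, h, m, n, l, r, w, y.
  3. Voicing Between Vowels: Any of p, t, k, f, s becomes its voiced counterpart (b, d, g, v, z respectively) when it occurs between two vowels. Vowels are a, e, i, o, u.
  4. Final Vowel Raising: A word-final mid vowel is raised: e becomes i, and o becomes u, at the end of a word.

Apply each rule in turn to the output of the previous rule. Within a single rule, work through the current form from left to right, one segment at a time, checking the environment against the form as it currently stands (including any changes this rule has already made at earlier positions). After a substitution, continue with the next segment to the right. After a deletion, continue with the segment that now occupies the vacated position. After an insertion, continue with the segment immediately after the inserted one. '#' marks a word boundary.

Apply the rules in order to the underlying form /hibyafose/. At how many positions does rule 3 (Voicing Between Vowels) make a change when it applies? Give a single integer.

2

1 Palatal Assibilation: no change — [hibyafose]
2 Medial Vowel Deletion: [hibyafose] → [hbyafose]
3 Voicing Between Vowels: [hbyafose] → [hbyavoze]
4 Final Vowel Raising: [hbyavoze] → [hbyavozi]
Rule 3 changed 2 position(s).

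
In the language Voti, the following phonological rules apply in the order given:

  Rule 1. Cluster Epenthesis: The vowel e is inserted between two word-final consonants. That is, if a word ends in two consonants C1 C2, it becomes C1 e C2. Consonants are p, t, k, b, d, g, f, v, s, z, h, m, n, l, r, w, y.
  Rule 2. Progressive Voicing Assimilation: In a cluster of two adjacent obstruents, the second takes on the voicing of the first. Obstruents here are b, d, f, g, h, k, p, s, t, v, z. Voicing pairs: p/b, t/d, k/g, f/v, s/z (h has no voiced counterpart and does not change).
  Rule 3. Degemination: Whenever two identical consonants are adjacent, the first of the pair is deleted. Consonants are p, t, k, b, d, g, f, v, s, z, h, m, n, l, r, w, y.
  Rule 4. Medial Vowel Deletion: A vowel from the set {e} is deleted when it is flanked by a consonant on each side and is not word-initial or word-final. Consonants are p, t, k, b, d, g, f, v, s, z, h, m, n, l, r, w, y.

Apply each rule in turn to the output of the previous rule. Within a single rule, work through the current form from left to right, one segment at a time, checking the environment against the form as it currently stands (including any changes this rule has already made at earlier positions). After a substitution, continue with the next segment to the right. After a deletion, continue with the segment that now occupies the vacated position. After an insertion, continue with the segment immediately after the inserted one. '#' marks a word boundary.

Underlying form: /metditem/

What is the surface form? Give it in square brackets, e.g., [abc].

[mtitm]

Rule 1 Cluster Epenthesis: no change — [metditem]
Rule 2 Progressive Voicing Assimilation: [metditem] → [mettitem]
Rule 3 Degemination: [mettitem] → [metitem]
Rule 4 Medial Vowel Deletion: [metitem] → [mtitm]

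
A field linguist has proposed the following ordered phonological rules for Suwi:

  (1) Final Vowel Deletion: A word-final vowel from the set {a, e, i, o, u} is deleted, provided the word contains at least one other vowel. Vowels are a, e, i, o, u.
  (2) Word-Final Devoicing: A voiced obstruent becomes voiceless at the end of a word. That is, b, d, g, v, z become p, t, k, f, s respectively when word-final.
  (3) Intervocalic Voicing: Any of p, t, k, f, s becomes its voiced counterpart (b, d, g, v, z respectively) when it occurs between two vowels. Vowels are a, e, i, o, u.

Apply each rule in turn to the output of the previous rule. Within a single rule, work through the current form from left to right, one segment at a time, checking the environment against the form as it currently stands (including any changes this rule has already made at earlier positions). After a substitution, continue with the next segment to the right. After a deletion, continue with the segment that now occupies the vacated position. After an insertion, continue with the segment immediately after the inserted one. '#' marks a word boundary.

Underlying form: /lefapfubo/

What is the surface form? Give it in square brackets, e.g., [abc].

[levapfup]

(1) Final Vowel Deletion: [lefapfubo] → [lefapfub]
(2) Word-Final Devoicing: [lefapfub] → [lefapfup]
(3) Intervocalic Voicing: [lefapfup] → [levapfup]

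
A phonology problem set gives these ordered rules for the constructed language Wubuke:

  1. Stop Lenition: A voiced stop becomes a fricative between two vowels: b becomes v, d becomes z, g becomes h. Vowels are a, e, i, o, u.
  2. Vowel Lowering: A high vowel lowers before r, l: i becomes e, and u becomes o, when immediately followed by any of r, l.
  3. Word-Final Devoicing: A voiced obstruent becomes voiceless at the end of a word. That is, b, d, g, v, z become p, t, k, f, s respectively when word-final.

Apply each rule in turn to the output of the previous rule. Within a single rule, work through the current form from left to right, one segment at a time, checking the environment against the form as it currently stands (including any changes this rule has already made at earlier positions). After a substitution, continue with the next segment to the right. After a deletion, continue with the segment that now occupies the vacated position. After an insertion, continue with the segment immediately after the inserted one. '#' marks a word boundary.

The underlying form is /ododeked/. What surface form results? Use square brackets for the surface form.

[ozozeket]

1 Stop Lenition: [ododeked] → [ozozeked]
2 Vowel Lowering: no change — [ozozeked]
3 Word-Final Devoicing: [ozozeked] → [ozozeket]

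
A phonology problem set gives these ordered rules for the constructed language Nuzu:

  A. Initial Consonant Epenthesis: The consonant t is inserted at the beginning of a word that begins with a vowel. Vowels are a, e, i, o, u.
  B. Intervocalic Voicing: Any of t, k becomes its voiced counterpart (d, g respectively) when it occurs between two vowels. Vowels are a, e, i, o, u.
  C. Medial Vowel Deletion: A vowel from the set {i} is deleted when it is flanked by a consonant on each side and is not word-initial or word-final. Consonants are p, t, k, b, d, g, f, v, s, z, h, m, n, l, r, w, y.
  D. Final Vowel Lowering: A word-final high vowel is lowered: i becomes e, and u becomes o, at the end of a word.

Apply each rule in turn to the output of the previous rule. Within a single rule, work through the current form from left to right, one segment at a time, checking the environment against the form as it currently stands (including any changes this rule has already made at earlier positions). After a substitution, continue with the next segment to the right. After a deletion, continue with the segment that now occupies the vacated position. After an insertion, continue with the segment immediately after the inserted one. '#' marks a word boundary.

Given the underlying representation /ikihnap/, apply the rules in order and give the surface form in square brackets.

[tghnap]

A Initial Consonant Epenthesis: [ikihnap] → [tikihnap]
B Intervocalic Voicing: [tikihnap] → [tigihnap]
C Medial Vowel Deletion: [tigihnap] → [tghnap]
D Final Vowel Lowering: no change — [tghnap]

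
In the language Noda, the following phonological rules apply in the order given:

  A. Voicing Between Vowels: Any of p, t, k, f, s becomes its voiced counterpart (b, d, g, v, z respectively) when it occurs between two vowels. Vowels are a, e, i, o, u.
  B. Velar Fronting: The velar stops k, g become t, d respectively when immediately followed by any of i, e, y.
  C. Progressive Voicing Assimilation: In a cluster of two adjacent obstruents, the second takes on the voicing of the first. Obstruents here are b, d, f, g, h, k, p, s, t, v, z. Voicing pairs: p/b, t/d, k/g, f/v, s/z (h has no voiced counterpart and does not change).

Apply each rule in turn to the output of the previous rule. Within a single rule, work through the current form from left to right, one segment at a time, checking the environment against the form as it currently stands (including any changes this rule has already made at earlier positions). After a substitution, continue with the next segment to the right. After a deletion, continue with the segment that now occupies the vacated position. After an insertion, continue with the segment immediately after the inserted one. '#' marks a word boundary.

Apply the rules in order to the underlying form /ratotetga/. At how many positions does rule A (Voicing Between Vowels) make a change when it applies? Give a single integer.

2

A Voicing Between Vowels: [ratotetga] → [radodetga]
B Velar Fronting: no change — [radodetga]
C Progressive Voicing Assimilation: [radodetga] → [radodetka]
Rule A changed 2 position(s).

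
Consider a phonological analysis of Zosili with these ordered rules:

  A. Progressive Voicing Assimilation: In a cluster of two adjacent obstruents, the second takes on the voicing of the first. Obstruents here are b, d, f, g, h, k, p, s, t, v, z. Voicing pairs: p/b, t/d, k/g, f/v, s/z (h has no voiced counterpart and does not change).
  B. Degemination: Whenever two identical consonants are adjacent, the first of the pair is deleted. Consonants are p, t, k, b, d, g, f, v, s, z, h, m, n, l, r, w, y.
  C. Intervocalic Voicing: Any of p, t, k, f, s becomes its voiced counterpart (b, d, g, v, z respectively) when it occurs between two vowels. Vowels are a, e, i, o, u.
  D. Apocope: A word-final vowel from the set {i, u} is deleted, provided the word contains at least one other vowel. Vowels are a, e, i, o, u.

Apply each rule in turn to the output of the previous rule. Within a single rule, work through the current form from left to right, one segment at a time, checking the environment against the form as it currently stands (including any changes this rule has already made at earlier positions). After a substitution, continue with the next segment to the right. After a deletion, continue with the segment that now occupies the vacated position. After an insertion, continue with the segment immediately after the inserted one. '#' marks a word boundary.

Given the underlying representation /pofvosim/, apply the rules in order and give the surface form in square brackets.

[povozim]

A Progressive Voicing Assimilation: [pofvosim] → [poffosim]
B Degemination: [poffosim] → [pofosim]
C Intervocalic Voicing: [pofosim] → [povozim]
D Apocope: no change — [povozim]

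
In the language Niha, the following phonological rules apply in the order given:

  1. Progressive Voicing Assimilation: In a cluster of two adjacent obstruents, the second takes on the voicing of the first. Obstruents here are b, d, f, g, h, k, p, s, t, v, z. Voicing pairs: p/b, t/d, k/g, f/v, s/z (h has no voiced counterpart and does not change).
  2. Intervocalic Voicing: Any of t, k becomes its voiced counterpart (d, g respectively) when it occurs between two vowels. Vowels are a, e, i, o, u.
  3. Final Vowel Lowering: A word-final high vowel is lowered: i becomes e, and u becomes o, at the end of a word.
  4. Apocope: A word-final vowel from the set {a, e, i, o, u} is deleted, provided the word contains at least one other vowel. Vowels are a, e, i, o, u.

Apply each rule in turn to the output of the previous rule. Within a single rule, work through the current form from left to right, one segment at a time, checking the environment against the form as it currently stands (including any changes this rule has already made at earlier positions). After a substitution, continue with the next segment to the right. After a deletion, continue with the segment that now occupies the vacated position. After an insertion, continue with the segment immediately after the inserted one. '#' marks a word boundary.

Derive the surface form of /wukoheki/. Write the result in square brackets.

[wugoheg]

1 Progressive Voicing Assimilation: no change — [wukoheki]
2 Intervocalic Voicing: [wukoheki] → [wugohegi]
3 Final Vowel Lowering: [wugohegi] → [wugohege]
4 Apocope: [wugohege] → [wugoheg]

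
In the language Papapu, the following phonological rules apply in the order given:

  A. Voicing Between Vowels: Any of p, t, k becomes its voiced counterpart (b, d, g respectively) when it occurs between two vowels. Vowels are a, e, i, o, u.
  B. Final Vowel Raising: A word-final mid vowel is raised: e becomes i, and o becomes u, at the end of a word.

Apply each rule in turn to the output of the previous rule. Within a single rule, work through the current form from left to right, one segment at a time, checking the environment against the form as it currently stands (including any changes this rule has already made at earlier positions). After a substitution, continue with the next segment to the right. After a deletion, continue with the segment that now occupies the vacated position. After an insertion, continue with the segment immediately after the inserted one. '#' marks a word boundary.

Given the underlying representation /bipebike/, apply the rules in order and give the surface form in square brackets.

[bibebigi]

A Voicing Between Vowels: [bipebike] → [bibebige]
B Final Vowel Raising: [bibebige] → [bibebigi]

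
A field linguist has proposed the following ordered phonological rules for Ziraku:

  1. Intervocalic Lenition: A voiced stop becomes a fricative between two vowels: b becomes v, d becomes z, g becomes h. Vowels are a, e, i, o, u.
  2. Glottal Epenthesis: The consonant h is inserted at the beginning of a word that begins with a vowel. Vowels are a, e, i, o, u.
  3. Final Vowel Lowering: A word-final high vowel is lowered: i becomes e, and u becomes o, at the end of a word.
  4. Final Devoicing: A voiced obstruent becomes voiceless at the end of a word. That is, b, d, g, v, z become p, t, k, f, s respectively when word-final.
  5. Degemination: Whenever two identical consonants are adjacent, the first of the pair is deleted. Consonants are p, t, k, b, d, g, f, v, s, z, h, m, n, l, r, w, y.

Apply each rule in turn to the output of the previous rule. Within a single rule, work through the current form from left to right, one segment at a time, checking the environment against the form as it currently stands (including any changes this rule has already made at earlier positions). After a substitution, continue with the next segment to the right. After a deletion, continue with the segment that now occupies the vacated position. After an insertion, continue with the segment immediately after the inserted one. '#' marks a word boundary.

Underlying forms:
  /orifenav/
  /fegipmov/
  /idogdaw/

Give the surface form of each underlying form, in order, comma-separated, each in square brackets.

/orifenav/:
  1 Intervocalic Lenition: no change — [orifenav]
  2 Glottal Epenthesis: [orifenav] → [horifenav]
  3 Final Vowel Lowering: no change — [horifenav]
  4 Final Devoicing: [horifenav] → [horifenaf]
  5 Degemination: no change — [horifenaf]
/fegipmov/:
  1 Intervocalic Lenition: [fegipmov] → [fehipmov]
  2 Glottal Epenthesis: no change — [fehipmov]
  3 Final Vowel Lowering: no change — [fehipmov]
  4 Final Devoicing: [fehipmov] → [fehipmof]
  5 Degemination: no change — [fehipmof]
/idogdaw/:
  1 Intervocalic Lenition: [idogdaw] → [izogdaw]
  2 Glottal Epenthesis: [izogdaw] → [hizogdaw]
  3 Final Vowel Lowering: no change — [hizogdaw]
  4 Final Devoicing: no change — [hizogdaw]
  5 Degemination: no change — [hizogdaw]

[horifenaf], [fehipmof], [hizogdaw]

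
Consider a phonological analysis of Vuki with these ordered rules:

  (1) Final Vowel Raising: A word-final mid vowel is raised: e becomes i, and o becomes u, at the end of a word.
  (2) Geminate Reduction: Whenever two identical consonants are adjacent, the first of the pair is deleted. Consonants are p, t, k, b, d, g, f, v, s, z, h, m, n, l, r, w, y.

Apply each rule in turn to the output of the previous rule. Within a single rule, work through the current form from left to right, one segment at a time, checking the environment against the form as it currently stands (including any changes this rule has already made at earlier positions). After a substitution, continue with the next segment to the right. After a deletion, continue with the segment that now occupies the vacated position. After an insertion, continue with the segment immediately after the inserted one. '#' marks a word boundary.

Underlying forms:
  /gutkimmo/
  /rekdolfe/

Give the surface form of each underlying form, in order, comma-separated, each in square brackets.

[gutkimu], [rekdolfi]

/gutkimmo/:
  (1) Final Vowel Raising: [gutkimmo] → [gutkimmu]
  (2) Geminate Reduction: [gutkimmu] → [gutkimu]
/rekdolfe/:
  (1) Final Vowel Raising: [rekdolfe] → [rekdolfi]
  (2) Geminate Reduction: no change — [rekdolfi]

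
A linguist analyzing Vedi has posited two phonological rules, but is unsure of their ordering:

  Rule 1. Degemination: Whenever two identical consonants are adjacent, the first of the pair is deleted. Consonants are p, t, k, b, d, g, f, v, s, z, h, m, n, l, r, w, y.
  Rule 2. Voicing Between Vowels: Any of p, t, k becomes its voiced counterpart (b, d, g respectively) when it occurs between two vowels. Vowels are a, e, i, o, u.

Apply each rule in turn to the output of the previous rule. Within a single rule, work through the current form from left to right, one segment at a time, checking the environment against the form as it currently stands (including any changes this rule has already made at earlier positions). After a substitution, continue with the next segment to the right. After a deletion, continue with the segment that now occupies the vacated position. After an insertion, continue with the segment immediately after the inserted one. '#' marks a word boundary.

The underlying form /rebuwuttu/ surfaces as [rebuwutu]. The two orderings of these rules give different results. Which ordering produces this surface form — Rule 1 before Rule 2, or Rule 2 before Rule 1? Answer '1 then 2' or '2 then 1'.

Order 1 then 2:
  1 Degemination: [rebuwuttu] → [rebuwutu]
  2 Voicing Between Vowels: [rebuwutu] → [rebuwudu]
  result: [rebuwudu]
Order 2 then 1:
  2 Voicing Between Vowels: no change — [rebuwuttu]
  1 Degemination: [rebuwuttu] → [rebuwutu]
  result: [rebuwutu]

2 then 1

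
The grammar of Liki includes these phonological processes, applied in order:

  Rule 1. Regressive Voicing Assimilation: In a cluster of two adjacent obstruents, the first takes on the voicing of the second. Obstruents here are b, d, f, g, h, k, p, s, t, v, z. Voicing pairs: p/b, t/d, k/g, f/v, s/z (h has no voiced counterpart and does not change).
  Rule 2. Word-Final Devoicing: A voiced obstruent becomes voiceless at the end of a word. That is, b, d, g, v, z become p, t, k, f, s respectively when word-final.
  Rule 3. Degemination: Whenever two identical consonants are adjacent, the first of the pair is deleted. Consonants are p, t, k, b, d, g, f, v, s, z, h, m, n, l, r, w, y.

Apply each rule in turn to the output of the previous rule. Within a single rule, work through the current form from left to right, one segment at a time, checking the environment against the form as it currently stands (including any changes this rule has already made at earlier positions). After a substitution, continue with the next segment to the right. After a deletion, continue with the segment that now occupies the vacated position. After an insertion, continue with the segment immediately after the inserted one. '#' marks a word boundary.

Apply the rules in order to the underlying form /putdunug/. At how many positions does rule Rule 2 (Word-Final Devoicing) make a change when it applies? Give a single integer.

1

Rule 1 Regressive Voicing Assimilation: [putdunug] → [puddunug]
Rule 2 Word-Final Devoicing: [puddunug] → [puddunuk]
Rule 3 Degemination: [puddunuk] → [pudunuk]
Rule Rule 2 changed 1 position(s).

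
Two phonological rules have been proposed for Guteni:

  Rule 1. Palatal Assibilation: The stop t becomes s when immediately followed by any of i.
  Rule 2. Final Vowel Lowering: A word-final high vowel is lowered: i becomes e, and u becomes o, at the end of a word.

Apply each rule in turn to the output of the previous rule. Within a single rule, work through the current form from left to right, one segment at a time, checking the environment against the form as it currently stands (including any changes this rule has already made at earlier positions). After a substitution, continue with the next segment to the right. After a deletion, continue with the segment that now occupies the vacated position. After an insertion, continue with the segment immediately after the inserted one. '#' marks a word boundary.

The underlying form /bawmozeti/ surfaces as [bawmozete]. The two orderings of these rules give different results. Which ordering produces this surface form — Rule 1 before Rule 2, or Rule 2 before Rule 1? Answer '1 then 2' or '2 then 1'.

2 then 1

Order 1 then 2:
  1 Palatal Assibilation: [bawmozeti] → [bawmozesi]
  2 Final Vowel Lowering: [bawmozesi] → [bawmozese]
  result: [bawmozese]
Order 2 then 1:
  2 Final Vowel Lowering: [bawmozeti] → [bawmozete]
  1 Palatal Assibilation: no change — [bawmozete]
  result: [bawmozete]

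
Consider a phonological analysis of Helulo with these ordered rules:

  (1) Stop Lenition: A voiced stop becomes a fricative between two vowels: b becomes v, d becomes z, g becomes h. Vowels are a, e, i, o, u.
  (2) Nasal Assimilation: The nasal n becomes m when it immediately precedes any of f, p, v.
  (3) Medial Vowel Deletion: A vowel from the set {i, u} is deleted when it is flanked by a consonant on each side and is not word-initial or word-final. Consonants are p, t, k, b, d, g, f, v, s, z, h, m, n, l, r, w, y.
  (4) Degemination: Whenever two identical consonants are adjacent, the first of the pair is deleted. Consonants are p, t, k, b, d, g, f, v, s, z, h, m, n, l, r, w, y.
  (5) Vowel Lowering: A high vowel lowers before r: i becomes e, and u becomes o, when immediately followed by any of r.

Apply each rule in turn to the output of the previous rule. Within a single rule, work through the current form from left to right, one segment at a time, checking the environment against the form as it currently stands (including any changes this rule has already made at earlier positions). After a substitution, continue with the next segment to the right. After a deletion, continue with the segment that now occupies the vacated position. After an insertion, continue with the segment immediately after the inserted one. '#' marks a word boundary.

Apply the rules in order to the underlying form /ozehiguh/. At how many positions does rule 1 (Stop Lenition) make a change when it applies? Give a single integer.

(1) Stop Lenition: [ozehiguh] → [ozehihuh]
(2) Nasal Assimilation: no change — [ozehihuh]
(3) Medial Vowel Deletion: [ozehihuh] → [ozehhh]
(4) Degemination: [ozehhh] → [ozeh]
(5) Vowel Lowering: no change — [ozeh]
Rule 1 changed 1 position(s).

1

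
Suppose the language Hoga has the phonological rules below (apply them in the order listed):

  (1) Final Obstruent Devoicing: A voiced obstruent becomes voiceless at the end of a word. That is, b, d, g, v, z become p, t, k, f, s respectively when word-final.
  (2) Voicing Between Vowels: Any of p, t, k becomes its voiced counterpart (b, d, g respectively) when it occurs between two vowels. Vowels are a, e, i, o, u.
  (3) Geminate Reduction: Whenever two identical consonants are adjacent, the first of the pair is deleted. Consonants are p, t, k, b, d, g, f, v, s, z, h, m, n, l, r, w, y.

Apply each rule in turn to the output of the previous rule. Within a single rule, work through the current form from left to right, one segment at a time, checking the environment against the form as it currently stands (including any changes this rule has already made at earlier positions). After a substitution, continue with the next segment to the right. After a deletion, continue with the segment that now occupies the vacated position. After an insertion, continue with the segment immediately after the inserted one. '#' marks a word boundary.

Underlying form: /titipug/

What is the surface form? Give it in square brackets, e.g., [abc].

[tidibuk]

(1) Final Obstruent Devoicing: [titipug] → [titipuk]
(2) Voicing Between Vowels: [titipuk] → [tidibuk]
(3) Geminate Reduction: no change — [tidibuk]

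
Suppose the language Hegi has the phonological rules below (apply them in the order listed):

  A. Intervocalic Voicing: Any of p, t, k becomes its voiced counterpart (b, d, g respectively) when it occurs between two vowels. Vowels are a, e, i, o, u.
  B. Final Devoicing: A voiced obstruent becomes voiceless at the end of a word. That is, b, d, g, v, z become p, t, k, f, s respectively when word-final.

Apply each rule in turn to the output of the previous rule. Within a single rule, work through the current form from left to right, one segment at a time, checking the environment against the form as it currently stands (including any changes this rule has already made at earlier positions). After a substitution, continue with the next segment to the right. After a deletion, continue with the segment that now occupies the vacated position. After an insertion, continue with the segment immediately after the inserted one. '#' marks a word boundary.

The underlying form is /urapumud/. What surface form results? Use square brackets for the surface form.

A Intervocalic Voicing: [urapumud] → [urabumud]
B Final Devoicing: [urabumud] → [urabumut]

[urabumut]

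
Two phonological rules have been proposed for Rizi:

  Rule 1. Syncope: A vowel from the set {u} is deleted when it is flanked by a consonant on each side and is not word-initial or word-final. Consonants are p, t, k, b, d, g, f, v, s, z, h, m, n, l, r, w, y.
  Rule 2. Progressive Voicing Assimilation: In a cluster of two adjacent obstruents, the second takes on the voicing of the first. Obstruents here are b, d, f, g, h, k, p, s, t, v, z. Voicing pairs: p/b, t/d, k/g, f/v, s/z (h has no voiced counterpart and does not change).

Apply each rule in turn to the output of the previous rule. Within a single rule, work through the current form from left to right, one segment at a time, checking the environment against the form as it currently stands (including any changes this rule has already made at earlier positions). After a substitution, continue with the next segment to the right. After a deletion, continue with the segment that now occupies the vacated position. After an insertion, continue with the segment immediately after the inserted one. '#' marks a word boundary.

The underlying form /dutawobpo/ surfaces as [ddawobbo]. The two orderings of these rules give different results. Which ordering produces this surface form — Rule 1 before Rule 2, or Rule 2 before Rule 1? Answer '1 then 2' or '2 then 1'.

Order 1 then 2:
  1 Syncope: [dutawobpo] → [dtawobpo]
  2 Progressive Voicing Assimilation: [dtawobpo] → [ddawobbo]
  result: [ddawobbo]
Order 2 then 1:
  2 Progressive Voicing Assimilation: [dutawobpo] → [dutawobbo]
  1 Syncope: [dutawobbo] → [dtawobbo]
  result: [dtawobbo]

1 then 2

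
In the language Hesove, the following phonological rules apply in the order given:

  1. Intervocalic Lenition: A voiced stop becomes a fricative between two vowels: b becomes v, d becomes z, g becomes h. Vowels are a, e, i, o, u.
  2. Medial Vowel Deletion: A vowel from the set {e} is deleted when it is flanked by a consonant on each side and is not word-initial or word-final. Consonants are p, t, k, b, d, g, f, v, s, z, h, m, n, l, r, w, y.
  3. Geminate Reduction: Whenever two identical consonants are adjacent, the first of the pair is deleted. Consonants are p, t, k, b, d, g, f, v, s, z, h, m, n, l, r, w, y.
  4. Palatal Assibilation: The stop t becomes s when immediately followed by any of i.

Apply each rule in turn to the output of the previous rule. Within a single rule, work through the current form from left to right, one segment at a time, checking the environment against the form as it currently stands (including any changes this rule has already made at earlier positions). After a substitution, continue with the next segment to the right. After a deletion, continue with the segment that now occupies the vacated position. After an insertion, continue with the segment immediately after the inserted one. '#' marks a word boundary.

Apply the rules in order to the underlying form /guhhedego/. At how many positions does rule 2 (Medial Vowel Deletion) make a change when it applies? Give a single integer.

1 Intervocalic Lenition: [guhhedego] → [guhhezeho]
2 Medial Vowel Deletion: [guhhezeho] → [guhhzho]
3 Geminate Reduction: [guhhzho] → [guhzho]
4 Palatal Assibilation: no change — [guhzho]
Rule 2 changed 2 position(s).

2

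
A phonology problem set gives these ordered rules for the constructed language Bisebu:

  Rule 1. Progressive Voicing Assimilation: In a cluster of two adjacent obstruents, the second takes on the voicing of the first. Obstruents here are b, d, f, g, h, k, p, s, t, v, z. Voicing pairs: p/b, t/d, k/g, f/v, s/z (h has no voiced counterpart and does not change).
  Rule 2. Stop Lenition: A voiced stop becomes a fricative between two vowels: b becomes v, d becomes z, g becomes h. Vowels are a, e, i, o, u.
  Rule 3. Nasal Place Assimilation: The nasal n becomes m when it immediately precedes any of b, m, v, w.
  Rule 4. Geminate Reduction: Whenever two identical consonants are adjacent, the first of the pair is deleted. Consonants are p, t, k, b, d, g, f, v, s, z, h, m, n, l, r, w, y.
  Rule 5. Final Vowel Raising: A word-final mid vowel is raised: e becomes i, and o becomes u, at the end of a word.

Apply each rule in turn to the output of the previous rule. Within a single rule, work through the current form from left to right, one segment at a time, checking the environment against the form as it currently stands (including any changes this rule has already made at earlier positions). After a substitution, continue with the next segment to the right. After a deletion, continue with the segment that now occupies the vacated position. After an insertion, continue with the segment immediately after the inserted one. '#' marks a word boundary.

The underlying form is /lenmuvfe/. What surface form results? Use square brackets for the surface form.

[lemuvi]

Rule 1 Progressive Voicing Assimilation: [lenmuvfe] → [lenmuvve]
Rule 2 Stop Lenition: no change — [lenmuvve]
Rule 3 Nasal Place Assimilation: [lenmuvve] → [lemmuvve]
Rule 4 Geminate Reduction: [lemmuvve] → [lemuve]
Rule 5 Final Vowel Raising: [lemuve] → [lemuvi]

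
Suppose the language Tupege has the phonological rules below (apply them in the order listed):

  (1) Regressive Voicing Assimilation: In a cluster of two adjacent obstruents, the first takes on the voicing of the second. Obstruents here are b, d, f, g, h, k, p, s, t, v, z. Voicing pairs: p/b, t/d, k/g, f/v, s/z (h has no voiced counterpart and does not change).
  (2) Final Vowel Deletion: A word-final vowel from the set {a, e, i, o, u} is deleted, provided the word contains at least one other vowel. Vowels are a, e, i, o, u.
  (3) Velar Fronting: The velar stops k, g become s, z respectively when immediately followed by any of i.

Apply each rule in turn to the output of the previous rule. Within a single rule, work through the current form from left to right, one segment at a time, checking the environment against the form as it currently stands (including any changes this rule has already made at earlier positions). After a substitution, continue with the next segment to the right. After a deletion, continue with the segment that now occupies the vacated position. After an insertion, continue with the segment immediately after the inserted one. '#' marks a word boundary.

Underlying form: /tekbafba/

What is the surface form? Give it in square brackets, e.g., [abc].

[tegbavb]

(1) Regressive Voicing Assimilation: [tekbafba] → [tegbavba]
(2) Final Vowel Deletion: [tegbavba] → [tegbavb]
(3) Velar Fronting: no change — [tegbavb]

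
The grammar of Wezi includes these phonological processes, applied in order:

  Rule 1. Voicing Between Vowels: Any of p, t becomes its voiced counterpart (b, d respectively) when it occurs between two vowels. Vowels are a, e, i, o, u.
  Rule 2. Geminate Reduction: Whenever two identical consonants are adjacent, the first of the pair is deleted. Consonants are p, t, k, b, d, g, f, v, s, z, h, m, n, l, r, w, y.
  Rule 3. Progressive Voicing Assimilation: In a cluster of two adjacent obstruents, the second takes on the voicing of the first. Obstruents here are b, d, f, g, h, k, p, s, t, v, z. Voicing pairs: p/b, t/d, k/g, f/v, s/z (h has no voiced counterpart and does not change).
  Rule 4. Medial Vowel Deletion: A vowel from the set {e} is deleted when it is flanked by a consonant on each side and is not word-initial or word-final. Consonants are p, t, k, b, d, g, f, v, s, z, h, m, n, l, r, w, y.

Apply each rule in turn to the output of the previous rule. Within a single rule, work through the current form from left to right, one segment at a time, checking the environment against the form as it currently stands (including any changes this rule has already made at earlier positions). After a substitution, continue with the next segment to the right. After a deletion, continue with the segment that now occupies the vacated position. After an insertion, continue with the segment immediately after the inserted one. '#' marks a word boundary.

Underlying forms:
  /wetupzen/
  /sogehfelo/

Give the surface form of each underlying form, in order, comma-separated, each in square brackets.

[wdupsn], [soghflo]

/wetupzen/:
  Rule 1 Voicing Between Vowels: [wetupzen] → [wedupzen]
  Rule 2 Geminate Reduction: no change — [wedupzen]
  Rule 3 Progressive Voicing Assimilation: [wedupzen] → [wedupsen]
  Rule 4 Medial Vowel Deletion: [wedupsen] → [wdupsn]
/sogehfelo/:
  Rule 1 Voicing Between Vowels: no change — [sogehfelo]
  Rule 2 Geminate Reduction: no change — [sogehfelo]
  Rule 3 Progressive Voicing Assimilation: no change — [sogehfelo]
  Rule 4 Medial Vowel Deletion: [sogehfelo] → [soghflo]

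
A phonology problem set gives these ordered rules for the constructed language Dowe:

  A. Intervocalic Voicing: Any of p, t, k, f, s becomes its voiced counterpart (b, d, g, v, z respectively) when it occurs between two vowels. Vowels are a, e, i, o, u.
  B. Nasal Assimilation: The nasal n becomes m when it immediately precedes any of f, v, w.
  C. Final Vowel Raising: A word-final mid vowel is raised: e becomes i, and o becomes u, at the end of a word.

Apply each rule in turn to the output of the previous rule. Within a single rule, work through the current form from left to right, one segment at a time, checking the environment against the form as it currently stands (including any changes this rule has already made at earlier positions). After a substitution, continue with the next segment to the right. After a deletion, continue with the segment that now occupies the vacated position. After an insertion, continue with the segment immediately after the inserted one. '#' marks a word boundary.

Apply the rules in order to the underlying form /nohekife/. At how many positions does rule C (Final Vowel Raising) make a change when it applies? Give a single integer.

1

A Intervocalic Voicing: [nohekife] → [nohegive]
B Nasal Assimilation: no change — [nohegive]
C Final Vowel Raising: [nohegive] → [nohegivi]
Rule C changed 1 position(s).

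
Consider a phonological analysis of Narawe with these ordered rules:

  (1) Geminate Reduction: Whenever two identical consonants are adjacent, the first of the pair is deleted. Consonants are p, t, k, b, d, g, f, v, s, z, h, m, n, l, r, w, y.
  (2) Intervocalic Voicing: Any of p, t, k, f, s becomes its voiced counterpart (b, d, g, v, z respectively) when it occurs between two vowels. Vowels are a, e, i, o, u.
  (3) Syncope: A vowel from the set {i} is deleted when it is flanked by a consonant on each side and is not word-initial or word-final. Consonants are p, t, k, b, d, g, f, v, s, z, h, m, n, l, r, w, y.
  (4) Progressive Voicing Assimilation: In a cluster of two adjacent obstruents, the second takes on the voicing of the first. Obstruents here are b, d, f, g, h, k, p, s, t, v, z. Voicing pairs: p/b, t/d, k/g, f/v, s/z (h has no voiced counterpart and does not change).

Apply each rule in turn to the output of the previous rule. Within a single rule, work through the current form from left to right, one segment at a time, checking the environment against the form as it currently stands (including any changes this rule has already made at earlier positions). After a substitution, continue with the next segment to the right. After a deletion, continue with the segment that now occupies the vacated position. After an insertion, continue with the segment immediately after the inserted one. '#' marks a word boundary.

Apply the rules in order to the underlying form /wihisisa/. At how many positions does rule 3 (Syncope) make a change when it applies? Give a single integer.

(1) Geminate Reduction: no change — [wihisisa]
(2) Intervocalic Voicing: [wihisisa] → [wihiziza]
(3) Syncope: [wihiziza] → [whzza]
(4) Progressive Voicing Assimilation: [whzza] → [whssa]
Rule 3 changed 3 position(s).

3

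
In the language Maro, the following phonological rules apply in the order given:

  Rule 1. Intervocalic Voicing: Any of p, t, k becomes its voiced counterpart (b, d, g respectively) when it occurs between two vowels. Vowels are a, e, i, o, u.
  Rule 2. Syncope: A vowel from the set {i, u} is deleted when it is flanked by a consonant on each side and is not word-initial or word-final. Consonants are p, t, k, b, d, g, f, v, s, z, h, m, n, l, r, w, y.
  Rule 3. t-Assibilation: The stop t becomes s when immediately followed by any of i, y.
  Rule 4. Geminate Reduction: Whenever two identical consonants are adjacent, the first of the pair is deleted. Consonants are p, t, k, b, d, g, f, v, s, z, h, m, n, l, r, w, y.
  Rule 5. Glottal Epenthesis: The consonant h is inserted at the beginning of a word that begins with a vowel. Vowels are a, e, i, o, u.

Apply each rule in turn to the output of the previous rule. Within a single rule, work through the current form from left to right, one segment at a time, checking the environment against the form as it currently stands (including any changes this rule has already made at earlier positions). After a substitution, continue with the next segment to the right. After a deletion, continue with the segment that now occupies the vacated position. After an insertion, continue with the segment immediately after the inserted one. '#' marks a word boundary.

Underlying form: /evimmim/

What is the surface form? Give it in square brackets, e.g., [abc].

Rule 1 Intervocalic Voicing: no change — [evimmim]
Rule 2 Syncope: [evimmim] → [evmmm]
Rule 3 t-Assibilation: no change — [evmmm]
Rule 4 Geminate Reduction: [evmmm] → [evm]
Rule 5 Glottal Epenthesis: [evm] → [hevm]

[hevm]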